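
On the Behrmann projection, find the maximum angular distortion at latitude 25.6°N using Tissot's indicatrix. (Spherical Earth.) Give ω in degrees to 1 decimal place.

The Behrmann projection is cylindrical equal-area with φ₀ = 30°. A cylindrical equal-area projection with standard parallel φ₀ has meridian scale h = cos φ / cos φ₀ and parallel scale k = cos φ₀ / cos φ (so areas are preserved, h·k = 1).
At 25.6°: h = 1.041, k = 0.9603; principal scales a = 1.041, b = 0.9603.
sin(ω/2) = (a − b)/(a + b) = 0.08105/2.002 = 0.04049, so ω = 2 arcsin(0.04049) ≈ 4.6°.

4.6°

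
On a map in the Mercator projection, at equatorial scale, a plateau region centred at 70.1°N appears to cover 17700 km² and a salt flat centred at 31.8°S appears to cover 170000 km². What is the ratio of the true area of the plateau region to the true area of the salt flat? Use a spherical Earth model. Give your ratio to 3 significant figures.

0.0167

On Mercator the areal scale is sec²φ, so true area = apparent × cos²φ.
True area of plateau region: 17700 × cos²(70.1°) = 17700 × 0.1159 = 2051 km².
True area of salt flat: 170000 × cos²(31.8°) = 170000 × 0.7223 = 122800 km².
Ratio = 2051 / 122800 ≈ 0.0167.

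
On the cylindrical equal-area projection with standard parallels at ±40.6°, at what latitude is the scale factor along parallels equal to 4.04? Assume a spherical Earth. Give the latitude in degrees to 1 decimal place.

For cylindrical equal-area with standard parallel φ₀, h = cos φ / cos φ₀ and k = cos φ₀ / cos φ, so h·k = 1.
k = cos φ₀ / cos φ = 4.04  ⇒  cos φ = cos 40.6° / 4.04 = 0.1879.
φ = arccos(0.1879) ≈ 79.2°.

79.2°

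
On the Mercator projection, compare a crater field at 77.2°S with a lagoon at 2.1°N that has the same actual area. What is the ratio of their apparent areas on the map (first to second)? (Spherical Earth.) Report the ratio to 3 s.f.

Mercator areal scale is sec²φ.
At 77.2°: sec²(77.2°) = 1/0.2215² = 20.37.
At 2.1°: sec²(2.1°) = 1/0.9993² = 1.001.
Ratio = 20.37/1.001 = cos²(2.1°)/cos²(77.2°) ≈ 20.3.

20.3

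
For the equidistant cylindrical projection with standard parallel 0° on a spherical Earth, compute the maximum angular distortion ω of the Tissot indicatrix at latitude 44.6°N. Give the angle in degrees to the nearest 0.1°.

19.4°

Plate carrée maps x = Rλ, y = Rφ. The meridian scale is h = 1 and the parallel scale is k = 1/cos φ = sec φ.
At 44.6°: h = 1.000, k = 1.404; principal scales a = 1.404, b = 1.000.
sin(ω/2) = (a − b)/(a + b) = 0.4044/2.404 = 0.1682, so ω = 2 arcsin(0.1682) ≈ 19.4°.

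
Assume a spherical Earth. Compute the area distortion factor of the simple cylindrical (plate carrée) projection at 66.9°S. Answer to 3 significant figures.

2.55

In the plate carrée (x = Rλ, y = Rφ), meridians are true-scale (h = 1) and parallels are stretched by k = sec φ.
Areal scale = h·k = 1 × sec φ; at 66.9°, h = 1.000, k = 2.549, so h·k = 2.549.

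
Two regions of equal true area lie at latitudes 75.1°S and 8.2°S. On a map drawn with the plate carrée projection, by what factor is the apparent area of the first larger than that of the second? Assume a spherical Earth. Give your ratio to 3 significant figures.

3.85

In the plate carrée (x = Rλ, y = Rφ), meridians are true-scale (h = 1) and parallels are stretched by k = sec φ.
Areal scale at 75.1°: h·k = 1.000 × 3.889 = 3.889.
Areal scale at 8.2°: h·k = 1.000 × 1.010 = 1.010.
Ratio = 3.889/1.010 ≈ 3.85.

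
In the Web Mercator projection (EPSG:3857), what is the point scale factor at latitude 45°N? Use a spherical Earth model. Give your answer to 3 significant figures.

For Mercator, h = k = sec φ (a conformal cylindrical projection has a single point scale, 1/cos φ).
k = 1/cos 45° = 1/0.7071 = 1.414.

1.41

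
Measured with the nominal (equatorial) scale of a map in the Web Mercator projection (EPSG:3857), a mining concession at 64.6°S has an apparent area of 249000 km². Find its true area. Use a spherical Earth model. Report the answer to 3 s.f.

45800 km²

For Mercator, h = k = sec φ (a conformal cylindrical projection has a single point scale, 1/cos φ).
Areal scale = k² = sec²φ = 1/cos²(64.6°) = 1/0.4289² = 5.435.
True area = apparent / (areal scale) = 249000 / 5.435 ≈ 45800 km².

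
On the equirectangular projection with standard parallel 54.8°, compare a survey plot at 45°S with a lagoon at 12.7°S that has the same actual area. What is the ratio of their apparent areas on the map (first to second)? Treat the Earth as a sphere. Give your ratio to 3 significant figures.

In the equirectangular projection with standard parallel φ₀ = 54.8° (x = Rλ cos φ₀, y = Rφ), meridians are true-scale (h = 1) and the parallel scale is k = cos φ₀ / cos φ.
Areal scale at 45°: h·k = 1.000 × 0.8152 = 0.8152.
Areal scale at 12.7°: h·k = 1.000 × 0.5909 = 0.5909.
Ratio = 0.8152/0.5909 ≈ 1.38.

1.38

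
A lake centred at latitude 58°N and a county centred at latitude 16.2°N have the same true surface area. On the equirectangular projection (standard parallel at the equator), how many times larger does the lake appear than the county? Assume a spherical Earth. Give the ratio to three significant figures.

1.81

For the equirectangular projection with φ₀ = 0 (plate carrée), h = 1 along meridians and k = sec φ along parallels.
Areal scale at 58°: h·k = 1.000 × 1.887 = 1.887.
Areal scale at 16.2°: h·k = 1.000 × 1.041 = 1.041.
Ratio = 1.887/1.041 ≈ 1.81.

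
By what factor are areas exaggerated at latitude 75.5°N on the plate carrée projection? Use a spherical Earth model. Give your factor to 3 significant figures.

3.99

Plate carrée maps x = Rλ, y = Rφ. The meridian scale is h = 1 and the parallel scale is k = 1/cos φ = sec φ.
Areal scale = h·k = 1 × sec φ; at 75.5°, h = 1.000, k = 3.994, so h·k = 3.994.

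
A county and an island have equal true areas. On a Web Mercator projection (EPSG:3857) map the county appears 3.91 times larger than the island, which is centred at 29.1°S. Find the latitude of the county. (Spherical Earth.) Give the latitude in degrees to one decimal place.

63.8°

Mercator areal scale is sec²φ, so apparent-area ratio = sec²φ₁ / sec²φ₂ = cos²φ₂ / cos²φ₁.
cos²φ₂ / cos²φ₁ = 3.91  ⇒  cos φ₁ = cos 29.1° / √3.91 = 0.8738/1.977 = 0.4419.
φ₁ = arccos(0.4419) ≈ 63.8°.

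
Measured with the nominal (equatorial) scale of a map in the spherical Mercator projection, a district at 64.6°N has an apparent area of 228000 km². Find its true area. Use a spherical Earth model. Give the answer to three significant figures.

41900 km²

The Mercator projection is conformal; its linear scale factor is the same in every direction and equals sec φ = 1/cos φ.
Areal scale = k² = sec²φ = 1/cos²(64.6°) = 1/0.4289² = 5.435.
True area = apparent / (areal scale) = 228000 / 5.435 ≈ 41900 km².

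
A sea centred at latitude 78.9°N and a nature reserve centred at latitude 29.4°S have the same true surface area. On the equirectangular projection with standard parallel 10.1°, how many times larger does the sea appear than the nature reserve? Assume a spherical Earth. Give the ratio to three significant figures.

In the equirectangular projection with standard parallel φ₀ = 10.1° (x = Rλ cos φ₀, y = Rφ), meridians are true-scale (h = 1) and the parallel scale is k = cos φ₀ / cos φ.
Areal scale at 78.9°: h·k = 1.000 × 5.114 = 5.114.
Areal scale at 29.4°: h·k = 1.000 × 1.130 = 1.130.
Ratio = 5.114/1.130 ≈ 4.53.

4.53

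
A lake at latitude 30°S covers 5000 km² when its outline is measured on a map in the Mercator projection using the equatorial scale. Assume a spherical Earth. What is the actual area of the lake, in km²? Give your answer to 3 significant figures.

3750 km²

Mercator is conformal, so the point scale is isotropic: h = k = sec φ = 1/cos φ.
Areal scale = k² = sec²φ = 1/cos²(30°) = 1/0.8660² = 1.333.
True area = apparent / (areal scale) = 5000 / 1.333 ≈ 3750 km².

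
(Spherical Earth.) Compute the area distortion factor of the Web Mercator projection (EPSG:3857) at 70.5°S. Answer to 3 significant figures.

8.97

For Mercator, h = k = sec φ (a conformal cylindrical projection has a single point scale, 1/cos φ).
Areal scale = k² = sec²φ = 1/cos²(70.5°) = 1/0.3338² = 8.974.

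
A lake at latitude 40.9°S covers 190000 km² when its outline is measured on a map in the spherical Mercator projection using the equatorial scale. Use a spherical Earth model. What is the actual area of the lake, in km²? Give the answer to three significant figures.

109000 km²

For Mercator, h = k = sec φ (a conformal cylindrical projection has a single point scale, 1/cos φ).
Areal scale = k² = sec²φ = 1/cos²(40.9°) = 1/0.7559² = 1.750.
True area = apparent / (areal scale) = 190000 / 1.750 ≈ 109000 km².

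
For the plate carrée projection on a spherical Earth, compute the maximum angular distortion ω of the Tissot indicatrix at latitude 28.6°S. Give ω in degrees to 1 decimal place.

7.5°

In the plate carrée (x = Rλ, y = Rφ), meridians are true-scale (h = 1) and parallels are stretched by k = sec φ.
At 28.6°: h = 1.000, k = 1.139; principal scales a = 1.139, b = 1.000.
sin(ω/2) = (a − b)/(a + b) = 0.1390/2.139 = 0.06497, so ω = 2 arcsin(0.06497) ≈ 7.5°.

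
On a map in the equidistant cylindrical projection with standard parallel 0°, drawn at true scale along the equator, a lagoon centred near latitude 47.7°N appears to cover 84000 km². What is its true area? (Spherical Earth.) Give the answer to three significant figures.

56500 km²

For the equirectangular projection with φ₀ = 0 (plate carrée), h = 1 along meridians and k = sec φ along parallels.
Areal scale = h·k = 1 × sec φ; at 47.7°, h = 1.000, k = 1.486, so h·k = 1.486.
True area = apparent / (areal scale) = 84000 / 1.486 ≈ 56500 km².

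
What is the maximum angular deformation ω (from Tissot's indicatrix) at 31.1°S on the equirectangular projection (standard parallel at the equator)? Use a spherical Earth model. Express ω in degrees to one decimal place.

In the plate carrée (x = Rλ, y = Rφ), meridians are true-scale (h = 1) and parallels are stretched by k = sec φ.
At 31.1°: h = 1.000, k = 1.168; principal scales a = 1.168, b = 1.000.
sin(ω/2) = (a − b)/(a + b) = 0.1679/2.168 = 0.07743, so ω = 2 arcsin(0.07743) ≈ 8.9°.

8.9°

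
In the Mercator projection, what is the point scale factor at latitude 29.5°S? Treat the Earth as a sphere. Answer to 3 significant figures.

Mercator is conformal, so the point scale is isotropic: h = k = sec φ = 1/cos φ.
k = 1/cos 29.5° = 1/0.8704 = 1.149.

1.15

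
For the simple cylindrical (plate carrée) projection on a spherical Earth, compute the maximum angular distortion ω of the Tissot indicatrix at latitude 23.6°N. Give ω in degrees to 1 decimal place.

5.0°

Plate carrée maps x = Rλ, y = Rφ. The meridian scale is h = 1 and the parallel scale is k = 1/cos φ = sec φ.
At 23.6°: h = 1.000, k = 1.091; principal scales a = 1.091, b = 1.000.
sin(ω/2) = (a − b)/(a + b) = 0.09127/2.091 = 0.04364, so ω = 2 arcsin(0.04364) ≈ 5.0°.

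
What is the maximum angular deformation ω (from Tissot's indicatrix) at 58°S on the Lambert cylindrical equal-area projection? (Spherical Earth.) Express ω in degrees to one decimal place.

68.3°

The Lambert cylindrical equal-area projection is the cylindrical equal-area projection with its standard parallel at the equator (φ₀ = 0). For cylindrical equal-area with standard parallel φ₀, h = cos φ / cos φ₀ and k = cos φ₀ / cos φ, so h·k = 1.
At 58°: h = 0.5299, k = 1.887; principal scales a = 1.887, b = 0.5299.
sin(ω/2) = (a − b)/(a + b) = 1.357/2.417 = 0.5615, so ω = 2 arcsin(0.5615) ≈ 68.3°.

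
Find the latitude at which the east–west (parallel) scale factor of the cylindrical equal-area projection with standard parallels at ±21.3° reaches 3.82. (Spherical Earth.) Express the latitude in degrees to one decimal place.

75.9°

For cylindrical equal-area with standard parallel φ₀, h = cos φ / cos φ₀ and k = cos φ₀ / cos φ, so h·k = 1.
k = cos φ₀ / cos φ = 3.82  ⇒  cos φ = cos 21.3° / 3.82 = 0.2439.
φ = arccos(0.2439) ≈ 75.9°.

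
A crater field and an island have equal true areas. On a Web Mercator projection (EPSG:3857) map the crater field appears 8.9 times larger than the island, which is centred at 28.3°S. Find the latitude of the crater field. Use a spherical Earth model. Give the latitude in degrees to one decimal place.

72.8°

For equal true areas on Mercator, apparent areas scale as sec²φ, so the ratio is cos²φ₂ / cos²φ₁.
cos²φ₂ / cos²φ₁ = 8.9  ⇒  cos φ₁ = cos 28.3° / √8.9 = 0.8805/2.983 = 0.2951.
φ₁ = arccos(0.2951) ≈ 72.8°.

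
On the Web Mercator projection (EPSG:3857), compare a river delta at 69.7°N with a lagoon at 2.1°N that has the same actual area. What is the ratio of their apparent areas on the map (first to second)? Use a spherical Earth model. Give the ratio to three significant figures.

8.30

Mercator is conformal with k = sec φ, so areal scale = k² = sec²φ.
At 69.7°: sec²(69.7°) = 1/0.3469² = 8.308.
At 2.1°: sec²(2.1°) = 1/0.9993² = 1.001.
Ratio = 8.308/1.001 = cos²(2.1°)/cos²(69.7°) ≈ 8.30.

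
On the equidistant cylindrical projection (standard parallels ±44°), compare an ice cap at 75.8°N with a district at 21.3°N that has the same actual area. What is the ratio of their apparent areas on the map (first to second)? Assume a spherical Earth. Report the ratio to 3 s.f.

In the equirectangular projection with standard parallel φ₀ = 44° (x = Rλ cos φ₀, y = Rφ), meridians are true-scale (h = 1) and the parallel scale is k = cos φ₀ / cos φ.
Areal scale at 75.8°: h·k = 1.000 × 2.932 = 2.932.
Areal scale at 21.3°: h·k = 1.000 × 0.7721 = 0.7721.
Ratio = 2.932/0.7721 ≈ 3.80.

3.80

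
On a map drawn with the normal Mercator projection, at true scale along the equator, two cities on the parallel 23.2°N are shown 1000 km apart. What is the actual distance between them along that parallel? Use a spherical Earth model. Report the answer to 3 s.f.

919 km

The Mercator projection is conformal; its linear scale factor is the same in every direction and equals sec φ = 1/cos φ.
Along the parallel at 23.2°, map distances are exaggerated by k = sec 23.2° = 1.088.
True distance = 1000 / 1.088 = 1000 × cos 23.2° ≈ 919 km.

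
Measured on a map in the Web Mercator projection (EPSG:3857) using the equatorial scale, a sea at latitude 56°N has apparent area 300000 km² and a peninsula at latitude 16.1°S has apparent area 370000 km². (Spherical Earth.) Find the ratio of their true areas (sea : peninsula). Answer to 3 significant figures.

0.275

Since Mercator area scale is 1/cos²φ, the true area equals the apparent area multiplied by cos²φ.
True area of sea: 300000 × cos²(56°) = 300000 × 0.3127 = 93810 km².
True area of peninsula: 370000 × cos²(16.1°) = 370000 × 0.9231 = 341500 km².
Ratio = 93810 / 341500 ≈ 0.275.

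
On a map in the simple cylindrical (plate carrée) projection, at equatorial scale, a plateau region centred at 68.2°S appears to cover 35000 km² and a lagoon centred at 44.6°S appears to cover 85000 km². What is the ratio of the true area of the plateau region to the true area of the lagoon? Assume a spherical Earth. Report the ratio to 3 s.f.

0.215

Plate carrée has h = 1 and k = sec φ, giving areal scale sec φ; true area = (apparent area) · cos φ.
True area of plateau region: 35000 × cos(68.2°) = 35000 × 0.3714 = 13000 km².
True area of lagoon: 85000 × cos(44.6°) = 85000 × 0.7120 = 60520 km².
Ratio = 13000 / 60520 ≈ 0.215.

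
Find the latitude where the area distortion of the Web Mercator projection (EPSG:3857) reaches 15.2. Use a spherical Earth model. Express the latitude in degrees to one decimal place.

Mercator areal scale is sec²φ.
sec²φ = 15.2  ⇒  cos²φ = 0.06579  ⇒  cos φ = 0.2565.
φ = arccos(0.2565) ≈ 75.1°.

75.1°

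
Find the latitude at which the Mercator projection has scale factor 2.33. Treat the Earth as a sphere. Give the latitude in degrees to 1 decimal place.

64.6°

Mercator scale is k = sec φ = 1/cos φ.
1/cos φ = 2.33  ⇒  cos φ = 0.4292  ⇒  φ = arccos(0.4292) ≈ 64.6°.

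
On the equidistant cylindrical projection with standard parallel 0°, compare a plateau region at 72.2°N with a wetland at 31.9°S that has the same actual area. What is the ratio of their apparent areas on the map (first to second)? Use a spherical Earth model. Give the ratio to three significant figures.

Plate carrée maps x = Rλ, y = Rφ. The meridian scale is h = 1 and the parallel scale is k = 1/cos φ = sec φ.
Areal scale at 72.2°: h·k = 1.000 × 3.271 = 3.271.
Areal scale at 31.9°: h·k = 1.000 × 1.178 = 1.178.
Ratio = 3.271/1.178 ≈ 2.78.

2.78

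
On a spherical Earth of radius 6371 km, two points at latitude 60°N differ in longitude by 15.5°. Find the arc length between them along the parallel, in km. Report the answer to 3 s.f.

Arc length along a parallel = R cos φ · Δλ (with Δλ in radians).
= 6371 × cos 60° × (15.5° × π/180) = 6371 × 0.5000 × 0.2705 ≈ 862 km.

862 km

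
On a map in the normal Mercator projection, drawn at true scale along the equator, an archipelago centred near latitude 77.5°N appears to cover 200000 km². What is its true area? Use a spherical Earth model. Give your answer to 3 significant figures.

9370 km²

For Mercator, h = k = sec φ (a conformal cylindrical projection has a single point scale, 1/cos φ).
Areal scale = k² = sec²φ = 1/cos²(77.5°) = 1/0.2164² = 21.35.
True area = apparent / (areal scale) = 200000 / 21.35 ≈ 9370 km².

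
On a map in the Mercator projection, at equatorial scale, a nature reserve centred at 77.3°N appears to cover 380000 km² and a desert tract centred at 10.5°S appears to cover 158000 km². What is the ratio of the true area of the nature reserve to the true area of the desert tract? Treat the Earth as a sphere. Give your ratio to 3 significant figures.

On Mercator the areal scale is sec²φ, so true area = apparent × cos²φ.
True area of nature reserve: 380000 × cos²(77.3°) = 380000 × 0.04833 = 18370 km².
True area of desert tract: 158000 × cos²(10.5°) = 158000 × 0.9668 = 152800 km².
Ratio = 18370 / 152800 ≈ 0.120.

0.120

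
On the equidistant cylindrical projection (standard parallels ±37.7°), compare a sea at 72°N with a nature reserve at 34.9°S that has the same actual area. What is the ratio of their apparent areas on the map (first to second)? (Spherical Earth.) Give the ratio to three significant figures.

The equidistant cylindrical projection with φ₀ = 37.7° has h = 1 (meridians true) and k = cos φ₀ / cos φ along parallels.
Areal scale at 72°: h·k = 1.000 × 2.560 = 2.560.
Areal scale at 34.9°: h·k = 1.000 × 0.9647 = 0.9647.
Ratio = 2.560/0.9647 ≈ 2.65.

2.65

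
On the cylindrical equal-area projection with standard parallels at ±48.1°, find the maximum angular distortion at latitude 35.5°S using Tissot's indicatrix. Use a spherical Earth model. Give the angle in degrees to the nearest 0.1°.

Cylindrical equal-area (φ₀ = 48.1°): h = cos φ / cos 48.1° along meridians, k = cos 48.1° / cos φ along parallels; h·k = 1.
At 35.5°: h = 1.219, k = 0.8203; principal scales a = 1.219, b = 0.8203.
sin(ω/2) = (a − b)/(a + b) = 0.3987/2.039 = 0.1955, so ω = 2 arcsin(0.1955) ≈ 22.5°.

22.5°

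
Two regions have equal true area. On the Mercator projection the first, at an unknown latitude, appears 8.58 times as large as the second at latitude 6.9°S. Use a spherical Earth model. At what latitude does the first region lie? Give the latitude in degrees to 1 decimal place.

70.2°

On Mercator, (apparent₁)/(apparent₂) = sec²φ₁ / sec²φ₂ when true areas are equal.
cos²φ₂ / cos²φ₁ = 8.58  ⇒  cos φ₁ = cos 6.9° / √8.58 = 0.9928/2.929 = 0.3389.
φ₁ = arccos(0.3389) ≈ 70.2°.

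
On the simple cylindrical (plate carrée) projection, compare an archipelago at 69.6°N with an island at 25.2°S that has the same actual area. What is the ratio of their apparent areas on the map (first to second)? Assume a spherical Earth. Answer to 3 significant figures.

Plate carrée maps x = Rλ, y = Rφ. The meridian scale is h = 1 and the parallel scale is k = 1/cos φ = sec φ.
Areal scale at 69.6°: h·k = 1.000 × 2.869 = 2.869.
Areal scale at 25.2°: h·k = 1.000 × 1.105 = 1.105.
Ratio = 2.869/1.105 ≈ 2.60.

2.60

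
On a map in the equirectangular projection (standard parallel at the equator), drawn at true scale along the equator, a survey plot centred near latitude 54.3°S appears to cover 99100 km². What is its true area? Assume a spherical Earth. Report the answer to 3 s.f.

Plate carrée maps x = Rλ, y = Rφ. The meridian scale is h = 1 and the parallel scale is k = 1/cos φ = sec φ.
Areal scale = h·k = 1 × sec φ; at 54.3°, h = 1.000, k = 1.714, so h·k = 1.714.
True area = apparent / (areal scale) = 99100 / 1.714 ≈ 57800 km².

57800 km²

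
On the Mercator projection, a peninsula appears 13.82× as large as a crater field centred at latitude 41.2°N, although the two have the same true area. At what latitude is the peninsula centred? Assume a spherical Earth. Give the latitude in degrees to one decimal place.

78.3°

On Mercator, (apparent₁)/(apparent₂) = sec²φ₁ / sec²φ₂ when true areas are equal.
cos²φ₂ / cos²φ₁ = 13.82  ⇒  cos φ₁ = cos 41.2° / √13.82 = 0.7524/3.718 = 0.2024.
φ₁ = arccos(0.2024) ≈ 78.3°.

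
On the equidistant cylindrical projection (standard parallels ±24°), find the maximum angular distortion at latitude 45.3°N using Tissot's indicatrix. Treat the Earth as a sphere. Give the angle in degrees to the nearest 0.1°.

The equidistant cylindrical projection with φ₀ = 24° has h = 1 (meridians true) and k = cos φ₀ / cos φ along parallels.
At 45.3°: h = 1.000, k = 1.299; principal scales a = 1.299, b = 1.000.
sin(ω/2) = (a − b)/(a + b) = 0.2988/2.299 = 0.1300, so ω = 2 arcsin(0.1300) ≈ 14.9°.

14.9°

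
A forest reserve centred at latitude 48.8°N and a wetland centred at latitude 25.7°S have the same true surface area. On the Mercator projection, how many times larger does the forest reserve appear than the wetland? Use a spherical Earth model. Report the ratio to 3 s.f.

Mercator is conformal with k = sec φ, so areal scale = k² = sec²φ.
At 48.8°: sec²(48.8°) = 1/0.6587² = 2.305.
At 25.7°: sec²(25.7°) = 1/0.9011² = 1.232.
Ratio = 2.305/1.232 = cos²(25.7°)/cos²(48.8°) ≈ 1.87.

1.87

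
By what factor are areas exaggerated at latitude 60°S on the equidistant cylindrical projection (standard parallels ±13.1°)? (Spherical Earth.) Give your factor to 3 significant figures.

The equidistant cylindrical projection with φ₀ = 13.1° has h = 1 (meridians true) and k = cos φ₀ / cos φ along parallels.
Areal scale = h·k = 1 × cos φ₀ / cos φ; at 60°, h = 1.000, k = 1.948, so h·k = 1.948.

1.95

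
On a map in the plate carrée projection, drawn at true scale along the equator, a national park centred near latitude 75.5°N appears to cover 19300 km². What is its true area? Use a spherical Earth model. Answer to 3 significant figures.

For the equirectangular projection with φ₀ = 0 (plate carrée), h = 1 along meridians and k = sec φ along parallels.
Areal scale = h·k = 1 × sec φ; at 75.5°, h = 1.000, k = 3.994, so h·k = 3.994.
True area = apparent / (areal scale) = 19300 / 3.994 ≈ 4830 km².

4830 km²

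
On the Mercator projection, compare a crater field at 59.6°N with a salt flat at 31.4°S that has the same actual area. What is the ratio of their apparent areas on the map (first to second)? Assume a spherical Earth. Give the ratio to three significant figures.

Mercator areal scale is sec²φ.
At 59.6°: sec²(59.6°) = 1/0.5060² = 3.905.
At 31.4°: sec²(31.4°) = 1/0.8536² = 1.373.
Ratio = 3.905/1.373 = cos²(31.4°)/cos²(59.6°) ≈ 2.85.

2.85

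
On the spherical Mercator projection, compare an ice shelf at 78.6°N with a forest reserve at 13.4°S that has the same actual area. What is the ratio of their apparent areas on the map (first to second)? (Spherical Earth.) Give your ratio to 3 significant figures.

24.2

On Mercator, area is exaggerated by sec²φ = 1/cos²φ.
At 78.6°: sec²(78.6°) = 1/0.1977² = 25.60.
At 13.4°: sec²(13.4°) = 1/0.9728² = 1.057.
Ratio = 25.60/1.057 = cos²(13.4°)/cos²(78.6°) ≈ 24.2.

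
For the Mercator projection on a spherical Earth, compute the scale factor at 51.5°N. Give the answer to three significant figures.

1.61

For Mercator, h = k = sec φ (a conformal cylindrical projection has a single point scale, 1/cos φ).
k = 1/cos 51.5° = 1/0.6225 = 1.606.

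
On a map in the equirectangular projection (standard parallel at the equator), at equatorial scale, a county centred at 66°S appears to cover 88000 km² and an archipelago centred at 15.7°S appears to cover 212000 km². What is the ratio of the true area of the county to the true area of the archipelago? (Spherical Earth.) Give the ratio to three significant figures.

Plate carrée has h = 1 and k = sec φ, giving areal scale sec φ; true area = (apparent area) · cos φ.
True area of county: 88000 × cos(66°) = 88000 × 0.4067 = 35790 km².
True area of archipelago: 212000 × cos(15.7°) = 212000 × 0.9627 = 204100 km².
Ratio = 35790 / 204100 ≈ 0.175.

0.175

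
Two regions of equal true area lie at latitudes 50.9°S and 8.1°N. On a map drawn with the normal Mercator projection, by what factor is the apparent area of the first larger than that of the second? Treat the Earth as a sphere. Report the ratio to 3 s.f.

2.46

Mercator areal scale is sec²φ.
At 50.9°: sec²(50.9°) = 1/0.6307² = 2.514.
At 8.1°: sec²(8.1°) = 1/0.9900² = 1.020.
Ratio = 2.514/1.020 = cos²(8.1°)/cos²(50.9°) ≈ 2.46.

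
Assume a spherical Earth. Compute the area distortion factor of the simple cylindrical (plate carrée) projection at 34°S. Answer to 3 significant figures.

For the equirectangular projection with φ₀ = 0 (plate carrée), h = 1 along meridians and k = sec φ along parallels.
Areal scale = h·k = 1 × sec φ; at 34°, h = 1.000, k = 1.206, so h·k = 1.206.

1.21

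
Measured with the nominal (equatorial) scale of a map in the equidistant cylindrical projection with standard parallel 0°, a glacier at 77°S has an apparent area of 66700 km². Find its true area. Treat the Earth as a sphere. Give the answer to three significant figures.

For the equirectangular projection with φ₀ = 0 (plate carrée), h = 1 along meridians and k = sec φ along parallels.
Areal scale = h·k = 1 × sec φ; at 77°, h = 1.000, k = 4.445, so h·k = 4.445.
True area = apparent / (areal scale) = 66700 / 4.445 ≈ 15000 km².

15000 km²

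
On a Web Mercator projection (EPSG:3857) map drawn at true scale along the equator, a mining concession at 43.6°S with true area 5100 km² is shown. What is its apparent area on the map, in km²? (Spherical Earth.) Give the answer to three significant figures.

Mercator is conformal, so the point scale is isotropic: h = k = sec φ = 1/cos φ.
Areal scale = k² = sec²φ = 1/cos²(43.6°) = 1/0.7242² = 1.907.
Apparent area = 5100 × 1.907 ≈ 9720 km².

9720 km²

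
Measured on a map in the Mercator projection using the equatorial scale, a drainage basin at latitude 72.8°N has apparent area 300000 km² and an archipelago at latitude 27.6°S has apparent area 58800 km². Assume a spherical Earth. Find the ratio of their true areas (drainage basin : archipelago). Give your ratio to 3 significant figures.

0.568

Mercator's areal exaggeration is sec²φ; hence true area = (apparent area) · cos²φ.
True area of drainage basin: 300000 × cos²(72.8°) = 300000 × 0.08744 = 26230 km².
True area of archipelago: 58800 × cos²(27.6°) = 58800 × 0.7854 = 46180 km².
Ratio = 26230 / 46180 ≈ 0.568.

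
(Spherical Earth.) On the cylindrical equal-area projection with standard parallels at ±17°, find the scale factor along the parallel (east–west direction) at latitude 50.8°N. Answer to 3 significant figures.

Cylindrical equal-area (φ₀ = 17°): h = cos φ / cos 17° along meridians, k = cos 17° / cos φ along parallels; h·k = 1.
k = cos 17° / cos 50.8° = 0.9563/0.6320 = 1.513.

1.51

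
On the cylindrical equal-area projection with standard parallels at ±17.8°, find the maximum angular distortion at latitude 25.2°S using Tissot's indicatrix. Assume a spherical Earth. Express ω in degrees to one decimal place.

For cylindrical equal-area with standard parallel φ₀, h = cos φ / cos φ₀ and k = cos φ₀ / cos φ, so h·k = 1.
At 25.2°: h = 0.9503, k = 1.052; principal scales a = 1.052, b = 0.9503.
sin(ω/2) = (a − b)/(a + b) = 0.1020/2.003 = 0.05091, so ω = 2 arcsin(0.05091) ≈ 5.8°.

5.8°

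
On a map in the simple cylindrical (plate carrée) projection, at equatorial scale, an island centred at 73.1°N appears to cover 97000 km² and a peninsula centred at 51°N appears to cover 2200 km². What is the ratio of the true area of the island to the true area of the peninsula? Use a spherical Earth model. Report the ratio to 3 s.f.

On the plate carrée, areal scale = h·k = 1 × sec φ, so true area = apparent × cos φ.
True area of island: 97000 × cos(73.1°) = 97000 × 0.2907 = 28200 km².
True area of peninsula: 2200 × cos(51°) = 2200 × 0.6293 = 1385 km².
Ratio = 28200 / 1385 ≈ 20.4.

20.4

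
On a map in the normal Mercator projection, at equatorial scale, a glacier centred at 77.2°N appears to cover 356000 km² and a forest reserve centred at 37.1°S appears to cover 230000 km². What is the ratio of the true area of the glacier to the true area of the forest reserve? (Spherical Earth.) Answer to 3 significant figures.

0.119

Since Mercator area scale is 1/cos²φ, the true area equals the apparent area multiplied by cos²φ.
True area of glacier: 356000 × cos²(77.2°) = 356000 × 0.04908 = 17470 km².
True area of forest reserve: 230000 × cos²(37.1°) = 230000 × 0.6361 = 146300 km².
Ratio = 17470 / 146300 ≈ 0.119.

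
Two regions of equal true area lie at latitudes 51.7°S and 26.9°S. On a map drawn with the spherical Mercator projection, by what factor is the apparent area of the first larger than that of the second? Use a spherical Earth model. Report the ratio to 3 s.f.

On Mercator, area is exaggerated by sec²φ = 1/cos²φ.
At 51.7°: sec²(51.7°) = 1/0.6198² = 2.603.
At 26.9°: sec²(26.9°) = 1/0.8918² = 1.257.
Ratio = 2.603/1.257 = cos²(26.9°)/cos²(51.7°) ≈ 2.07.

2.07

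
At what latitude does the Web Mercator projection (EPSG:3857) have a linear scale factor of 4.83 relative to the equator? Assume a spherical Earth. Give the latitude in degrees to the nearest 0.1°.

Mercator scale is k = sec φ = 1/cos φ.
1/cos φ = 4.83  ⇒  cos φ = 0.2070  ⇒  φ = arccos(0.2070) ≈ 78.1°.

78.1°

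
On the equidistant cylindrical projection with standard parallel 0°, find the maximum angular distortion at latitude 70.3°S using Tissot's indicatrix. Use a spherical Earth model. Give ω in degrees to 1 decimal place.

59.4°

Plate carrée maps x = Rλ, y = Rφ. The meridian scale is h = 1 and the parallel scale is k = 1/cos φ = sec φ.
At 70.3°: h = 1.000, k = 2.967; principal scales a = 2.967, b = 1.000.
sin(ω/2) = (a − b)/(a + b) = 1.967/3.967 = 0.4958, so ω = 2 arcsin(0.4958) ≈ 59.4°.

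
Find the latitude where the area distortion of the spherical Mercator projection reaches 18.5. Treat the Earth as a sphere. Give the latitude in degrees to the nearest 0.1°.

76.6°

Mercator areal scale is sec²φ.
sec²φ = 18.5  ⇒  cos²φ = 0.05405  ⇒  cos φ = 0.2325.
φ = arccos(0.2325) ≈ 76.6°.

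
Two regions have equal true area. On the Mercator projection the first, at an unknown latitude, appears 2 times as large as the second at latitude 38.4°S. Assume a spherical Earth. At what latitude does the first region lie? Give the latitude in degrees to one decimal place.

For equal true areas on Mercator, apparent areas scale as sec²φ, so the ratio is cos²φ₂ / cos²φ₁.
cos²φ₂ / cos²φ₁ = 2  ⇒  cos φ₁ = cos 38.4° / √2 = 0.7837/1.414 = 0.5542.
φ₁ = arccos(0.5542) ≈ 56.3°.

56.3°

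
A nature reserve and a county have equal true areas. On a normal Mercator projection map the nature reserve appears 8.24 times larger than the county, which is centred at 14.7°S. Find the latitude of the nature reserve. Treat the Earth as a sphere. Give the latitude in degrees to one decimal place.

70.3°

For equal true areas on Mercator, apparent areas scale as sec²φ, so the ratio is cos²φ₂ / cos²φ₁.
cos²φ₂ / cos²φ₁ = 8.24  ⇒  cos φ₁ = cos 14.7° / √8.24 = 0.9673/2.871 = 0.3370.
φ₁ = arccos(0.3370) ≈ 70.3°.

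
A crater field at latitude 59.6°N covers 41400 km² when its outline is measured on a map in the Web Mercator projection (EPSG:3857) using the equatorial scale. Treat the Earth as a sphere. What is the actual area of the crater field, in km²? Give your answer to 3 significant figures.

10600 km²

The Mercator projection is conformal; its linear scale factor is the same in every direction and equals sec φ = 1/cos φ.
Areal scale = k² = sec²φ = 1/cos²(59.6°) = 1/0.5060² = 3.905.
True area = apparent / (areal scale) = 41400 / 3.905 ≈ 10600 km².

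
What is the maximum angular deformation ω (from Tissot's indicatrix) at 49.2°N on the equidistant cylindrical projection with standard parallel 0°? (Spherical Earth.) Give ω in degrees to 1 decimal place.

24.2°

Plate carrée maps x = Rλ, y = Rφ. The meridian scale is h = 1 and the parallel scale is k = 1/cos φ = sec φ.
At 49.2°: h = 1.000, k = 1.530; principal scales a = 1.530, b = 1.000.
sin(ω/2) = (a − b)/(a + b) = 0.5304/2.530 = 0.2096, so ω = 2 arcsin(0.2096) ≈ 24.2°.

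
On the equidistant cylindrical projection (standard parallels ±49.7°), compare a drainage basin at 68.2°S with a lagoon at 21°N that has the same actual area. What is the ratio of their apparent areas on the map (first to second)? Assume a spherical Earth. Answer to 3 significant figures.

With standard parallel φ₀ = 49.7°, the equirectangular projection gives x = Rλ cos φ₀, y = Rφ, so h = 1 and k = cos 49.7° / cos φ.
Areal scale at 68.2°: h·k = 1.000 × 1.742 = 1.742.
Areal scale at 21°: h·k = 1.000 × 0.6928 = 0.6928.
Ratio = 1.742/0.6928 ≈ 2.51.

2.51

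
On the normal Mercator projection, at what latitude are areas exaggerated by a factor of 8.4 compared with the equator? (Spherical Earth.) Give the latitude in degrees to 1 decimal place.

69.8°

Mercator areal scale is sec²φ.
sec²φ = 8.4  ⇒  cos²φ = 0.1190  ⇒  cos φ = 0.3450.
φ = arccos(0.3450) ≈ 69.8°.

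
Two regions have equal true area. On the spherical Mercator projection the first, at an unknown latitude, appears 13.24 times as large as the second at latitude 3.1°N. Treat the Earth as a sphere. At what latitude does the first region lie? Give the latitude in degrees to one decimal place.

74.1°

For equal true areas on Mercator, apparent areas scale as sec²φ, so the ratio is cos²φ₂ / cos²φ₁.
cos²φ₂ / cos²φ₁ = 13.24  ⇒  cos φ₁ = cos 3.1° / √13.24 = 0.9985/3.639 = 0.2744.
φ₁ = arccos(0.2744) ≈ 74.1°.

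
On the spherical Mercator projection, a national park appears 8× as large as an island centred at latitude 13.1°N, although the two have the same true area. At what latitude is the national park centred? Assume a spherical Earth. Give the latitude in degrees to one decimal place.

For equal true areas on Mercator, apparent areas scale as sec²φ, so the ratio is cos²φ₂ / cos²φ₁.
cos²φ₂ / cos²φ₁ = 8  ⇒  cos φ₁ = cos 13.1° / √8 = 0.9740/2.828 = 0.3444.
φ₁ = arccos(0.3444) ≈ 69.9°.

69.9°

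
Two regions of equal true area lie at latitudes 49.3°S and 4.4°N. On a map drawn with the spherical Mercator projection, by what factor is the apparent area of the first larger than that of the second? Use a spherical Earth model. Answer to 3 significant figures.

Mercator is conformal with k = sec φ, so areal scale = k² = sec²φ.
At 49.3°: sec²(49.3°) = 1/0.6521² = 2.352.
At 4.4°: sec²(4.4°) = 1/0.9971² = 1.006.
Ratio = 2.352/1.006 = cos²(4.4°)/cos²(49.3°) ≈ 2.34.

2.34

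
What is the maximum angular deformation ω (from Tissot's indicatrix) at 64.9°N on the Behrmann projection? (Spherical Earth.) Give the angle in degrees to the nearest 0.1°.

The Behrmann projection is cylindrical equal-area with φ₀ = 30°. Cylindrical equal-area (φ₀ = 30°): h = cos φ / cos 30° along meridians, k = cos 30° / cos φ along parallels; h·k = 1.
At 64.9°: h = 0.4898, k = 2.042; principal scales a = 2.042, b = 0.4898.
sin(ω/2) = (a − b)/(a + b) = 1.552/2.531 = 0.6130, so ω = 2 arcsin(0.6130) ≈ 75.6°.

75.6°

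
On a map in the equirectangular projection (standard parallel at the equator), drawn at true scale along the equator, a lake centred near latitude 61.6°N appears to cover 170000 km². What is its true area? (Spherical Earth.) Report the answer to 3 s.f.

Plate carrée maps x = Rλ, y = Rφ. The meridian scale is h = 1 and the parallel scale is k = 1/cos φ = sec φ.
Areal scale = h·k = 1 × sec φ; at 61.6°, h = 1.000, k = 2.103, so h·k = 2.103.
True area = apparent / (areal scale) = 170000 / 2.103 ≈ 80900 km².

80900 km²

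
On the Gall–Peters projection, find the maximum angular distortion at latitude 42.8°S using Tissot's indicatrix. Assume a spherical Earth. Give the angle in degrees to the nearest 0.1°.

Gall–Peters is a cylindrical equal-area projection with standard parallels at ±45°. Cylindrical equal-area (φ₀ = 45°): h = cos φ / cos 45° along meridians, k = cos 45° / cos φ along parallels; h·k = 1.
At 42.8°: h = 1.038, k = 0.9637; principal scales a = 1.038, b = 0.9637.
sin(ω/2) = (a − b)/(a + b) = 0.07394/2.001 = 0.03694, so ω = 2 arcsin(0.03694) ≈ 4.2°.

4.2°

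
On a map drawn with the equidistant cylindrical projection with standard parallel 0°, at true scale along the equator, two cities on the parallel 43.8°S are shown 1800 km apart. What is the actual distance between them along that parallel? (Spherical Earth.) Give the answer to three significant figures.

1300 km

In the plate carrée (x = Rλ, y = Rφ), meridians are true-scale (h = 1) and parallels are stretched by k = sec φ.
Along the parallel at 43.8°, map distances are exaggerated by k = sec 43.8° = 1.386.
True distance = 1800 / 1.386 = 1800 × cos 43.8° ≈ 1300 km.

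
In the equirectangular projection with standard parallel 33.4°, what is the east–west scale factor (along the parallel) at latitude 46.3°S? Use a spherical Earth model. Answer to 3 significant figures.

The equidistant cylindrical projection with φ₀ = 33.4° has h = 1 (meridians true) and k = cos φ₀ / cos φ along parallels.
k = cos 33.4° / cos 46.3° = 0.8348/0.6909 = 1.208.

1.21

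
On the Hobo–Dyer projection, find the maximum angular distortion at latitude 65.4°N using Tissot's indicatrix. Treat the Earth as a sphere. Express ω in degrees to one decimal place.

The Hobo–Dyer projection is cylindrical equal-area with φ₀ = 37.5°. Cylindrical equal-area (φ₀ = 37.5°): h = cos φ / cos 37.5° along meridians, k = cos 37.5° / cos φ along parallels; h·k = 1.
At 65.4°: h = 0.5247, k = 1.906; principal scales a = 1.906, b = 0.5247.
sin(ω/2) = (a − b)/(a + b) = 1.381/2.431 = 0.5682, so ω = 2 arcsin(0.5682) ≈ 69.3°.

69.3°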